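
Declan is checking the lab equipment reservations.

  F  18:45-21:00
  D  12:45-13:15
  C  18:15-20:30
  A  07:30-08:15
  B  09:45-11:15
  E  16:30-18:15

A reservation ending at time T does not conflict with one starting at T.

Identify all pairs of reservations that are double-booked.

Check each pair: they overlap iff neither finishes before the other starts.
Sorted by start: A, B, D, E, C, F.
B starts after A ends; A is clear from here.
D starts after B ends; B is clear from here.
E starts after D ends; D is clear from here.
C starts exactly when E ends (back-to-back, no overlap); E is clear from here.
F starts before C ends → C and F overlap.

C & F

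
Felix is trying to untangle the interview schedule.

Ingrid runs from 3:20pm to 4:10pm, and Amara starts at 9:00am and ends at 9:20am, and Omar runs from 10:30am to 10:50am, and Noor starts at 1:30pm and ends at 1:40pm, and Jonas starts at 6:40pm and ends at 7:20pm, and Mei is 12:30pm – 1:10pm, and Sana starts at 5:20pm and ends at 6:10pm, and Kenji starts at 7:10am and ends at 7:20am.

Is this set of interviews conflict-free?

Check each pair: they overlap iff neither finishes before the other starts.
Sorted by start: Kenji, Amara, Omar, Mei, Noor, Ingrid, Sana, Jonas.
Amara starts after Kenji ends, so nothing later overlaps Kenji either.
Omar starts after Amara ends, so nothing later overlaps Amara either.
Mei starts after Omar ends, so nothing later overlaps Omar either.
Noor starts after Mei ends, so nothing later overlaps Mei either.
Ingrid starts after Noor ends, so nothing later overlaps Noor either.
Sana starts after Ingrid ends, so nothing later overlaps Ingrid either.
Jonas starts after Sana ends.
Every pair is clear; the schedule has no overlaps.

Yes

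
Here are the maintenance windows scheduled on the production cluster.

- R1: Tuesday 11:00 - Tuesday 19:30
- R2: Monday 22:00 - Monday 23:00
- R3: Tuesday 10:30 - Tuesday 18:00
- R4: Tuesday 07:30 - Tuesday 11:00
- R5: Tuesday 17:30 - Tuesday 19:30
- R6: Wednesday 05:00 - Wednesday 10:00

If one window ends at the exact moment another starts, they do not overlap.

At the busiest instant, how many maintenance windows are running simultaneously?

Walk through starts and ends in time order (an end at T is processed before a start at T):
Monday 22:00 start R2 → 1
Monday 23:00 end R2 → 0
Tuesday 07:30 start R4 → 1
Tuesday 10:30 start R3 → 2
Tuesday 11:00 end R4 → 1
Tuesday 11:00 start R1 → 2
Tuesday 17:30 start R5 → 3
Tuesday 18:00 end R3 → 2
Tuesday 19:30 end R1 → 1
Tuesday 19:30 end R5 → 0
Wednesday 05:00 start R6 → 1
Wednesday 10:00 end R6 → 0
Peak is 3, at Tuesday 17:30 (R1, R3, R5).

3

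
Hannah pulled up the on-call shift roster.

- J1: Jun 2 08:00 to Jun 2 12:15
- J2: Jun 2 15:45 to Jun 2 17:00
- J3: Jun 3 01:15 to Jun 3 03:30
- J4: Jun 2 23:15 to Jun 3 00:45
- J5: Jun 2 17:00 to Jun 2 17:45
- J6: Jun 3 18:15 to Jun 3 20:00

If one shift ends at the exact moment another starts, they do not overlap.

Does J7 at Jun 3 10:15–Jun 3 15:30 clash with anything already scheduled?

J1: ends Jun 2 12:15 at or before J7 starts Jun 3 10:15 → clear.
J2: ends Jun 2 17:00 at or before J7 starts Jun 3 10:15 → clear.
J5: ends Jun 2 17:45 at or before J7 starts Jun 3 10:15 → clear.
J4: ends Jun 3 00:45 at or before J7 starts Jun 3 10:15 → clear.
J3: ends Jun 3 03:30 at or before J7 starts Jun 3 10:15 → clear.
J6: starts Jun 3 18:15 at or after J7 ends Jun 3 15:30 → clear.

No — it doesn't clash with anything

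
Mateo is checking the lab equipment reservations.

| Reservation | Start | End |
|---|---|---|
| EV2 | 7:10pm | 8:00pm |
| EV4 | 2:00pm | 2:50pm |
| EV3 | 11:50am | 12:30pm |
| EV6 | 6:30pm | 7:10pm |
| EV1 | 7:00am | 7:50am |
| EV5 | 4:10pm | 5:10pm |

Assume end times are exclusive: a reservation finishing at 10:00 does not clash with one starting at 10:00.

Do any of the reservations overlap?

Sorted by start: EV1, EV3, EV4, EV5, EV6, EV2.
EV3 starts after EV1 ends; EV1 is clear from here.
EV4 starts after EV3 ends; EV3 is clear from here.
EV5 starts after EV4 ends; EV4 is clear from here.
EV6 starts after EV5 ends; EV5 is clear from here.
EV2 starts exactly when EV6 ends (back-to-back, no overlap).
Every pair is clear; the schedule has no overlaps.

No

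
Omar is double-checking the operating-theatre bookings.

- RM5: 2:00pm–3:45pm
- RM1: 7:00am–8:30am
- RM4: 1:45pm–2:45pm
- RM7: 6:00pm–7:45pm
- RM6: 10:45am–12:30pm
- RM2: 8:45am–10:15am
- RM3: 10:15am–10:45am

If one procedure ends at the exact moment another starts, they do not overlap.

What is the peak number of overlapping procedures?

2

Sort all start/end points and keep a running count:
7:00am start RM1 → 1
8:30am end RM1 → 0
8:45am start RM2 → 1
10:15am end RM2 → 0
10:15am start RM3 → 1
10:45am end RM3 → 0
10:45am start RM6 → 1
12:30pm end RM6 → 0
1:45pm start RM4 → 1
2:00pm start RM5 → 2
2:45pm end RM4 → 1
3:45pm end RM5 → 0
6:00pm start RM7 → 1
7:45pm end RM7 → 0
Peak is 2, at 2:00pm (RM4, RM5).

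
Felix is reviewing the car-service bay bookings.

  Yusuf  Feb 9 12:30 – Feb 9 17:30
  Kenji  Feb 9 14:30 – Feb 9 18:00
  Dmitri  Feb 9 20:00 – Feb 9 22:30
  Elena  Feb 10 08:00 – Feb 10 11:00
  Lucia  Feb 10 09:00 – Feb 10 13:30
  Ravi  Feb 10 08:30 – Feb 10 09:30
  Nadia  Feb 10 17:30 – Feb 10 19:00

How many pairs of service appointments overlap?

4

Sorted by start: Yusuf, Kenji, Dmitri, Elena, Ravi, Lucia, Nadia.
Kenji starts before Yusuf ends → Yusuf and Kenji overlap.
Dmitri starts after Yusuf ends; Yusuf is clear from here.
Dmitri starts after Kenji ends; Kenji is clear from here.
Elena starts after Dmitri ends; Dmitri is clear from here.
Ravi starts before Elena ends → Elena and Ravi overlap.
Lucia starts before Elena ends → Elena and Lucia overlap.
Nadia starts after Elena ends.
Lucia starts before Ravi ends → Ravi and Lucia overlap.
Nadia starts after Ravi ends.
Nadia starts after Lucia ends.
Overlapping pairs: Elena & Lucia, Elena & Ravi, Kenji & Yusuf, Lucia & Ravi — 4 in total.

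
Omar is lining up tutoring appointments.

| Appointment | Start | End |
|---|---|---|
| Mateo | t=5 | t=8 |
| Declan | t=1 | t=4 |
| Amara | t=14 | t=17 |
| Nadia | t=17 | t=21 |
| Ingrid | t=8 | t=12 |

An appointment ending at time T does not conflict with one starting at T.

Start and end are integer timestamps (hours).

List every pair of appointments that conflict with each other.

no conflicts

Sorted by start: Declan, Mateo, Ingrid, Amara, Nadia.
Mateo starts after Declan ends; Declan is clear from here.
Ingrid starts exactly when Mateo ends (back-to-back, no overlap); Mateo is clear from here.
Amara starts after Ingrid ends; Ingrid is clear from here.
Nadia starts exactly when Amara ends (back-to-back, no overlap).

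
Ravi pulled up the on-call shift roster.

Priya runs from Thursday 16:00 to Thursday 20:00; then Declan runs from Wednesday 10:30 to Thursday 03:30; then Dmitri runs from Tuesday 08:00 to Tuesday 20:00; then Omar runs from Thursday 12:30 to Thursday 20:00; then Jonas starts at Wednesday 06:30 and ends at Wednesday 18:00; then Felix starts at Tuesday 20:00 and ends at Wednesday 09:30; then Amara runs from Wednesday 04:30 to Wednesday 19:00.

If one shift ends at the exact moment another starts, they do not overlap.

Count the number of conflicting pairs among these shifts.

6

Sorted by start: Dmitri, Felix, Amara, Jonas, Declan, Omar, Priya.
Felix starts exactly when Dmitri ends (back-to-back, no overlap), so Dmitri has no further overlaps.
Amara starts before Felix ends → Felix and Amara overlap.
Jonas starts before Felix ends → Felix and Jonas overlap.
Declan starts after Felix ends, so Felix has no further overlaps.
Jonas starts before Amara ends → Amara and Jonas overlap.
Declan starts before Amara ends → Amara and Declan overlap.
Omar starts after Amara ends, so Amara has no further overlaps.
Declan starts before Jonas ends → Jonas and Declan overlap.
Omar starts after Jonas ends, so Jonas has no further overlaps.
Omar starts after Declan ends, so Declan has no further overlaps.
Priya starts before Omar ends → Omar and Priya overlap.
Overlapping pairs: Amara & Declan, Amara & Felix, Amara & Jonas, Declan & Jonas, Felix & Jonas, Omar & Priya — 6 in total.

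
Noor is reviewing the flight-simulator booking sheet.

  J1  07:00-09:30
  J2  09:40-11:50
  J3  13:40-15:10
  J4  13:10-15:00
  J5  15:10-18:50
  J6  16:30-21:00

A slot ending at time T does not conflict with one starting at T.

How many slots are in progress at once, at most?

2

Walk through starts and ends in time order (an end at T is processed before a start at T):
07:00 start J1 → 1
09:30 end J1 → 0
09:40 start J2 → 1
11:50 end J2 → 0
13:10 start J4 → 1
13:40 start J3 → 2
15:00 end J4 → 1
15:10 end J3 → 0
15:10 start J5 → 1
16:30 start J6 → 2
18:50 end J5 → 1
21:00 end J6 → 0
Peak is 2, at 13:40 (J3, J4).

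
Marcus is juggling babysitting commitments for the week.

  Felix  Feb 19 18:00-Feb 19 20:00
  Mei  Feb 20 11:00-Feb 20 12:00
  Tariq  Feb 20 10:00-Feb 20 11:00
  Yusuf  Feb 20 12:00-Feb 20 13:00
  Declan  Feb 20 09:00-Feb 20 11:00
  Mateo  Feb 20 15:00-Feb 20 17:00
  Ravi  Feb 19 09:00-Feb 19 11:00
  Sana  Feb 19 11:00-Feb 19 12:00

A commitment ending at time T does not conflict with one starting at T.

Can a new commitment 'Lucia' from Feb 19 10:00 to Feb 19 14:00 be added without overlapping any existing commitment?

Ravi: starts Feb 19 09:00 before Lucia ends Feb 19 14:00, and ends Feb 19 11:00 after Lucia starts Feb 19 10:00 → overlap.
Sana: starts Feb 19 11:00 before Lucia ends Feb 19 14:00, and ends Feb 19 12:00 after Lucia starts Feb 19 10:00 → overlap.
Felix: starts Feb 19 18:00 at or after Lucia ends Feb 19 14:00 → clear.
Declan: starts Feb 20 09:00 at or after Lucia ends Feb 19 14:00 → clear.
Tariq: starts Feb 20 10:00 at or after Lucia ends Feb 19 14:00 → clear.
Mei: starts Feb 20 11:00 at or after Lucia ends Feb 19 14:00 → clear.
Yusuf: starts Feb 20 12:00 at or after Lucia ends Feb 19 14:00 → clear.
Mateo: starts Feb 20 15:00 at or after Lucia ends Feb 19 14:00 → clear.
Lucia overlaps Ravi, Sana.

No — it overlaps Ravi, Sana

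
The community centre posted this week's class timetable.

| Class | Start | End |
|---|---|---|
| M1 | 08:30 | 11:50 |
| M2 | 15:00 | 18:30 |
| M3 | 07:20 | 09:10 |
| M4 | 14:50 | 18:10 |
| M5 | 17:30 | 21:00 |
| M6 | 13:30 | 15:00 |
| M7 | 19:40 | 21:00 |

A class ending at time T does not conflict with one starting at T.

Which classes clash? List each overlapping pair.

Check each pair: they overlap iff neither finishes before the other starts.
Sorted by start: M3, M1, M6, M4, M2, M5, M7.
M1 starts before M3 ends → M3 and M1 overlap.
M6 starts after M3 ends, so nothing later overlaps M3 either.
M6 starts after M1 ends, so nothing later overlaps M1 either.
M4 starts before M6 ends → M6 and M4 overlap.
M2 starts exactly when M6 ends (back-to-back, no overlap), so nothing later overlaps M6 either.
M2 starts before M4 ends → M4 and M2 overlap.
M5 starts before M4 ends → M4 and M5 overlap.
M7 starts after M4 ends.
M5 starts before M2 ends → M2 and M5 overlap.
M7 starts after M2 ends.
M7 starts before M5 ends → M5 and M7 overlap.

M1 & M3, M2 & M4, M2 & M5, M4 & M5, M4 & M6, M5 & M7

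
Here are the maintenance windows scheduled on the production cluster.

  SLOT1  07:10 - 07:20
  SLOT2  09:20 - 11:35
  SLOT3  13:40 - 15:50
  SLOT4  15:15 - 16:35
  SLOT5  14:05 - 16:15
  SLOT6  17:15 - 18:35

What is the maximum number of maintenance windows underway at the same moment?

Walk through starts and ends in time order (an end at T is processed before a start at T):
07:10 start SLOT1 → 1
07:20 end SLOT1 → 0
09:20 start SLOT2 → 1
11:35 end SLOT2 → 0
13:40 start SLOT3 → 1
14:05 start SLOT5 → 2
15:15 start SLOT4 → 3
15:50 end SLOT3 → 2
16:15 end SLOT5 → 1
16:35 end SLOT4 → 0
17:15 start SLOT6 → 1
18:35 end SLOT6 → 0
Peak is 3, at 15:15 (SLOT3, SLOT4, SLOT5).

3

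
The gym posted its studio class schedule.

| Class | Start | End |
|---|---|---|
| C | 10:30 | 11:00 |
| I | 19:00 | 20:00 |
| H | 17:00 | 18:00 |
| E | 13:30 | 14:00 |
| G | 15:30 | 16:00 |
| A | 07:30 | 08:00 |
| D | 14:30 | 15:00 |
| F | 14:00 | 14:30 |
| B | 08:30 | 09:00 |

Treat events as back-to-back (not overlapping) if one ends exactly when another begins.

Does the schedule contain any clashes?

Sorted by start: A, B, C, E, F, D, G, H, I.
B starts after A ends — done with A.
C starts after B ends — done with B.
E starts after C ends — done with C.
F starts exactly when E ends (back-to-back, no overlap) — done with E.
D starts exactly when F ends (back-to-back, no overlap) — done with F.
G starts after D ends — done with D.
H starts after G ends — done with G.
I starts after H ends.
Every pair is clear; the schedule has no overlaps.

No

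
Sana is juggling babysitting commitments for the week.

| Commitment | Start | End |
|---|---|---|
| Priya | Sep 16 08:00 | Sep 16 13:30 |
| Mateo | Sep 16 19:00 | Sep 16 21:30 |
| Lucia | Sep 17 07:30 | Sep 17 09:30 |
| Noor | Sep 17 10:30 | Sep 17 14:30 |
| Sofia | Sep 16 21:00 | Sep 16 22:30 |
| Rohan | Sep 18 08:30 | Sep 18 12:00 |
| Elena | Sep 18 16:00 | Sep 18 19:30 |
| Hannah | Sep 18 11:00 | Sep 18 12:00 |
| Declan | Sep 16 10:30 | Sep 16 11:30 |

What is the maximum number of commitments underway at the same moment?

2

Walk through starts and ends in time order (an end at T is processed before a start at T):
Sep 16 08:00 start Priya → 1
Sep 16 10:30 start Declan → 2
Sep 16 11:30 end Declan → 1
Sep 16 13:30 end Priya → 0
Sep 16 19:00 start Mateo → 1
Sep 16 21:00 start Sofia → 2
Sep 16 21:30 end Mateo → 1
Sep 16 22:30 end Sofia → 0
Sep 17 07:30 start Lucia → 1
Sep 17 09:30 end Lucia → 0
Sep 17 10:30 start Noor → 1
Sep 17 14:30 end Noor → 0
Sep 18 08:30 start Rohan → 1
Sep 18 11:00 start Hannah → 2
Sep 18 12:00 end Hannah → 1
Sep 18 12:00 end Rohan → 0
Sep 18 16:00 start Elena → 1
Sep 18 19:30 end Elena → 0
Peak is 2, at Sep 16 10:30 (Declan, Priya).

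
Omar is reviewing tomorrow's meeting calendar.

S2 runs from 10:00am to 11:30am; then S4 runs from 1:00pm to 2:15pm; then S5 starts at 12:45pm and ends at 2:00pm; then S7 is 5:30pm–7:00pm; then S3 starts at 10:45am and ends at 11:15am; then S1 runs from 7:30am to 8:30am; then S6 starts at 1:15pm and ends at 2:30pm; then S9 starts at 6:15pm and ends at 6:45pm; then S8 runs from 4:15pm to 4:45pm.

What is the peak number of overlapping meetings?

Sort all start/end points and keep a running count:
7:30am start S1 → 1
8:30am end S1 → 0
10:00am start S2 → 1
10:45am start S3 → 2
11:15am end S3 → 1
11:30am end S2 → 0
12:45pm start S5 → 1
1:00pm start S4 → 2
1:15pm start S6 → 3
2:00pm end S5 → 2
2:15pm end S4 → 1
2:30pm end S6 → 0
4:15pm start S8 → 1
4:45pm end S8 → 0
5:30pm start S7 → 1
6:15pm start S9 → 2
6:45pm end S9 → 1
7:00pm end S7 → 0
Peak is 3, at 1:15pm (S4, S5, S6).

3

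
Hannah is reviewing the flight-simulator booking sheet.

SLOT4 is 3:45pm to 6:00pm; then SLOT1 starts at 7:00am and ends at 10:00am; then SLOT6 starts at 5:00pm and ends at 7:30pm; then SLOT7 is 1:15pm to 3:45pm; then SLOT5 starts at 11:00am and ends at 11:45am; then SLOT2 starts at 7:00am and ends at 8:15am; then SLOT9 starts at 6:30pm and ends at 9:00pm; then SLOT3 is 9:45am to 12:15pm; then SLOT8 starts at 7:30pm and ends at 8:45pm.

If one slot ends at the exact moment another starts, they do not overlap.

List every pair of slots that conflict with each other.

SLOT1 & SLOT2, SLOT1 & SLOT3, SLOT3 & SLOT5, SLOT4 & SLOT6, SLOT6 & SLOT9, SLOT8 & SLOT9

Sorted by start: SLOT1, SLOT2, SLOT3, SLOT5, SLOT7, SLOT4, SLOT6, SLOT9, SLOT8.
SLOT2 starts before SLOT1 ends → SLOT1 and SLOT2 overlap.
SLOT3 starts before SLOT1 ends → SLOT1 and SLOT3 overlap.
SLOT5 starts after SLOT1 ends, so nothing later overlaps SLOT1 either.
SLOT3 starts after SLOT2 ends, so nothing later overlaps SLOT2 either.
SLOT5 starts before SLOT3 ends → SLOT3 and SLOT5 overlap.
SLOT7 starts after SLOT3 ends, so nothing later overlaps SLOT3 either.
SLOT7 starts after SLOT5 ends, so nothing later overlaps SLOT5 either.
SLOT4 starts exactly when SLOT7 ends (back-to-back, no overlap), so nothing later overlaps SLOT7 either.
SLOT6 starts before SLOT4 ends → SLOT4 and SLOT6 overlap.
SLOT9 starts after SLOT4 ends, so nothing later overlaps SLOT4 either.
SLOT9 starts before SLOT6 ends → SLOT6 and SLOT9 overlap.
SLOT8 starts exactly when SLOT6 ends (back-to-back, no overlap).
SLOT8 starts before SLOT9 ends → SLOT9 and SLOT8 overlap.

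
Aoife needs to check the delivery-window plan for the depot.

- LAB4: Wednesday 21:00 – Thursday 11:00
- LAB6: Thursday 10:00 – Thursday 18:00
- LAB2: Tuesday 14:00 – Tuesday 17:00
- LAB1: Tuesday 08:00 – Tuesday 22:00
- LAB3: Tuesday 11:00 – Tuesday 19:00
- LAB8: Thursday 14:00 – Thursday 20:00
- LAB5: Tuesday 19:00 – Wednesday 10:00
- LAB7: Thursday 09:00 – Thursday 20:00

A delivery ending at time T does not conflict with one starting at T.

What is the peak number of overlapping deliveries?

Sort all start/end points and keep a running count:
Tuesday 08:00 start LAB1 → 1
Tuesday 11:00 start LAB3 → 2
Tuesday 14:00 start LAB2 → 3
Tuesday 17:00 end LAB2 → 2
Tuesday 19:00 end LAB3 → 1
Tuesday 19:00 start LAB5 → 2
Tuesday 22:00 end LAB1 → 1
Wednesday 10:00 end LAB5 → 0
Wednesday 21:00 start LAB4 → 1
Thursday 09:00 start LAB7 → 2
Thursday 10:00 start LAB6 → 3
Thursday 11:00 end LAB4 → 2
Thursday 14:00 start LAB8 → 3
Thursday 18:00 end LAB6 → 2
Thursday 20:00 end LAB7 → 1
Thursday 20:00 end LAB8 → 0
Peak is 3, at Tuesday 14:00 (LAB1, LAB2, LAB3).

3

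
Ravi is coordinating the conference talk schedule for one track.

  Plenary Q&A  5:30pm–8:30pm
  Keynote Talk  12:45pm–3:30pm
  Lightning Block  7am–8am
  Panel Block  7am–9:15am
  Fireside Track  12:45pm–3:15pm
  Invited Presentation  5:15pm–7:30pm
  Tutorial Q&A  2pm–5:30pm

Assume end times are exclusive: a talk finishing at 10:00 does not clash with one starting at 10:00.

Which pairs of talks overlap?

Fireside Track & Keynote Talk, Fireside Track & Tutorial Q&A, Invited Presentation & Plenary Q&A, Invited Presentation & Tutorial Q&A, Keynote Talk & Tutorial Q&A, Lightning Block & Panel Block

Sorted by start: Lightning Block, Panel Block, Fireside Track, Keynote Talk, Tutorial Q&A, Invited Presentation, Plenary Q&A.
Panel Block starts before Lightning Block ends → Lightning Block and Panel Block overlap.
Fireside Track starts after Lightning Block ends, so Lightning Block has no further overlaps.
Fireside Track starts after Panel Block ends, so Panel Block has no further overlaps.
Keynote Talk starts before Fireside Track ends → Fireside Track and Keynote Talk overlap.
Tutorial Q&A starts before Fireside Track ends → Fireside Track and Tutorial Q&A overlap.
Invited Presentation starts after Fireside Track ends, so Fireside Track has no further overlaps.
Tutorial Q&A starts before Keynote Talk ends → Keynote Talk and Tutorial Q&A overlap.
Invited Presentation starts after Keynote Talk ends, so Keynote Talk has no further overlaps.
Invited Presentation starts before Tutorial Q&A ends → Tutorial Q&A and Invited Presentation overlap.
Plenary Q&A starts exactly when Tutorial Q&A ends (back-to-back, no overlap).
Plenary Q&A starts before Invited Presentation ends → Invited Presentation and Plenary Q&A overlap.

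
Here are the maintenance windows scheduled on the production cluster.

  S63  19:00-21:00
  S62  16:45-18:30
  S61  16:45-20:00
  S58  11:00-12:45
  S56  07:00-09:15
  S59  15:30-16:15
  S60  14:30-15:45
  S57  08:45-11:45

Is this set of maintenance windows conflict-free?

No

Check each pair: they overlap iff neither finishes before the other starts.
Sorted by start: S56, S57, S58, S60, S59, S61, S62, S63.
S57 starts before S56 ends → S56 and S57 overlap.
That's a conflict, so the schedule is not conflict-free.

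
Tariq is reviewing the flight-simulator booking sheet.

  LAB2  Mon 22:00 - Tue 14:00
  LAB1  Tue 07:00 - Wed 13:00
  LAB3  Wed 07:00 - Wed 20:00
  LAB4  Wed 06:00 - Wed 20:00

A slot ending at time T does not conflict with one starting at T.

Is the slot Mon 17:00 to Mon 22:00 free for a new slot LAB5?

LAB2: starts Mon 22:00 at or after LAB5 ends Mon 22:00 → clear.
LAB1: starts Tue 07:00 at or after LAB5 ends Mon 22:00 → clear.
LAB4: starts Wed 06:00 at or after LAB5 ends Mon 22:00 → clear.
LAB3: starts Wed 07:00 at or after LAB5 ends Mon 22:00 → clear.

Yes — the slot is free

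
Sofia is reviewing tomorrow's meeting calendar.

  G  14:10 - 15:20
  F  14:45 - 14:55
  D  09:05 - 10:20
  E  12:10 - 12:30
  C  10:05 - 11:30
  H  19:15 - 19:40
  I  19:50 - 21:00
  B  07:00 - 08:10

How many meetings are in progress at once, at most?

Sweep the timeline, counting +1 at each start and −1 at each end (ends before starts at a tie):
07:00 start B → 1
08:10 end B → 0
09:05 start D → 1
10:05 start C → 2
10:20 end D → 1
11:30 end C → 0
12:10 start E → 1
12:30 end E → 0
14:10 start G → 1
14:45 start F → 2
14:55 end F → 1
15:20 end G → 0
19:15 start H → 1
19:40 end H → 0
19:50 start I → 1
21:00 end I → 0
Peak is 2, at 10:05 (C, D).

2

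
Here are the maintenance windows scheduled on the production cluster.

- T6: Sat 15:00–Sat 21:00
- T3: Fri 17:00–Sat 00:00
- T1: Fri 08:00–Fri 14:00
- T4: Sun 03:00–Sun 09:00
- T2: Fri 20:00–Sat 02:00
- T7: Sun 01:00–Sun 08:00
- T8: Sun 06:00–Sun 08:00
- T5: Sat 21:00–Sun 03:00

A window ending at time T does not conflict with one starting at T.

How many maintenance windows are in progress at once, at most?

3

Walk through starts and ends in time order (an end at T is processed before a start at T):
Fri 08:00 start T1 → 1
Fri 14:00 end T1 → 0
Fri 17:00 start T3 → 1
Fri 20:00 start T2 → 2
Sat 00:00 end T3 → 1
Sat 02:00 end T2 → 0
Sat 15:00 start T6 → 1
Sat 21:00 end T6 → 0
Sat 21:00 start T5 → 1
Sun 01:00 start T7 → 2
Sun 03:00 end T5 → 1
Sun 03:00 start T4 → 2
Sun 06:00 start T8 → 3
Sun 08:00 end T7 → 2
Sun 08:00 end T8 → 1
Sun 09:00 end T4 → 0
Peak is 3, at Sun 06:00 (T4, T7, T8).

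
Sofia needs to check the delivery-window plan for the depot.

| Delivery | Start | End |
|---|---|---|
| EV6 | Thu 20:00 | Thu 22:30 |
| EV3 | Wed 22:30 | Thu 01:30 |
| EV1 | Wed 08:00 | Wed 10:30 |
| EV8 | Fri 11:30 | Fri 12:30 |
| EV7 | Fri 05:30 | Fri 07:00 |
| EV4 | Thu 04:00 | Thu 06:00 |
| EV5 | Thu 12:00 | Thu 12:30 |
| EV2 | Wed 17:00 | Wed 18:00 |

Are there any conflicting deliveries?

No

Sorted by start: EV1, EV2, EV3, EV4, EV5, EV6, EV7, EV8.
EV2 starts after EV1 ends, so nothing later overlaps EV1 either.
EV3 starts after EV2 ends, so nothing later overlaps EV2 either.
EV4 starts after EV3 ends, so nothing later overlaps EV3 either.
EV5 starts after EV4 ends, so nothing later overlaps EV4 either.
EV6 starts after EV5 ends, so nothing later overlaps EV5 either.
EV7 starts after EV6 ends, so nothing later overlaps EV6 either.
EV8 starts after EV7 ends.
Every pair is clear; the schedule has no overlaps.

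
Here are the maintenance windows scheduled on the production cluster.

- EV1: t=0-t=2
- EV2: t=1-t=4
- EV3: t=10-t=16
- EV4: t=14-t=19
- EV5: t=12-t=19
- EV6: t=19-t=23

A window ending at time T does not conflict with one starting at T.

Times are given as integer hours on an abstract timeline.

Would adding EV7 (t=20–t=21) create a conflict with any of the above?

EV1: ends t=2 at or before EV7 starts t=20 → clear.
EV2: ends t=4 at or before EV7 starts t=20 → clear.
EV3: ends t=16 at or before EV7 starts t=20 → clear.
EV5: ends t=19 at or before EV7 starts t=20 → clear.
EV4: ends t=19 at or before EV7 starts t=20 → clear.
EV6: starts t=19 before EV7 ends t=21, and ends t=23 after EV7 starts t=20 → overlap.
EV7 overlaps EV6.

Yes — it overlaps EV6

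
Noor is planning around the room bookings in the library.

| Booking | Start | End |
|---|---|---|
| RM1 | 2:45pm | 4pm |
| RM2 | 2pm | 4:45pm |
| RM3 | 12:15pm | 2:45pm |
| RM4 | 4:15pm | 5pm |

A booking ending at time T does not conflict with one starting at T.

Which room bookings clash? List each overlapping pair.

Sorted by start: RM3, RM2, RM1, RM4.
RM2 starts before RM3 ends → RM3 and RM2 overlap.
RM1 starts exactly when RM3 ends (back-to-back, no overlap), so RM3 has no further overlaps.
RM1 starts before RM2 ends → RM2 and RM1 overlap.
RM4 starts before RM2 ends → RM2 and RM4 overlap.
RM4 starts after RM1 ends.

RM1 & RM2, RM2 & RM3, RM2 & RM4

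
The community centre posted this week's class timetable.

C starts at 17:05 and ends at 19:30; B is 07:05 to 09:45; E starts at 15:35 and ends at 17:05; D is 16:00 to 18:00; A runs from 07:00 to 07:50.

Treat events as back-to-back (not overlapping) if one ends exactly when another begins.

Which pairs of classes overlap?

Sorted by start: A, B, E, D, C.
B starts before A ends → A and B overlap.
E starts after A ends, so nothing later overlaps A either.
E starts after B ends, so nothing later overlaps B either.
D starts before E ends → E and D overlap.
C starts exactly when E ends (back-to-back, no overlap).
C starts before D ends → D and C overlap.

A & B, C & D, D & E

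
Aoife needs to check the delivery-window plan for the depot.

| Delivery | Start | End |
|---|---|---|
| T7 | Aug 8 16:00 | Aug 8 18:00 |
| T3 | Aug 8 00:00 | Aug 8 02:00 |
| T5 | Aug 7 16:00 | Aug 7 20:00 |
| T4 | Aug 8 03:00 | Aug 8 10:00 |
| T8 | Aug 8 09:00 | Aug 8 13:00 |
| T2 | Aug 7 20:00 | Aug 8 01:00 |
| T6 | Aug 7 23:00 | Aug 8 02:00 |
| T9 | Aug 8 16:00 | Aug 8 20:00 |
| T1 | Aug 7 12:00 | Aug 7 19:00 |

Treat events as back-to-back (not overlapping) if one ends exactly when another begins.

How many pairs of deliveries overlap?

6

Sorted by start: T1, T5, T2, T6, T3, T4, T8, T7, T9.
T5 starts before T1 ends → T1 and T5 overlap.
T2 starts after T1 ends — done with T1.
T2 starts exactly when T5 ends (back-to-back, no overlap) — done with T5.
T6 starts before T2 ends → T2 and T6 overlap.
T3 starts before T2 ends → T2 and T3 overlap.
T4 starts after T2 ends — done with T2.
T3 starts before T6 ends → T6 and T3 overlap.
T4 starts after T6 ends — done with T6.
T4 starts after T3 ends — done with T3.
T8 starts before T4 ends → T4 and T8 overlap.
T7 starts after T4 ends — done with T4.
T7 starts after T8 ends — done with T8.
T9 starts before T7 ends → T7 and T9 overlap.
Overlapping pairs: T1 & T5, T2 & T3, T2 & T6, T3 & T6, T4 & T8, T7 & T9 — 6 in total.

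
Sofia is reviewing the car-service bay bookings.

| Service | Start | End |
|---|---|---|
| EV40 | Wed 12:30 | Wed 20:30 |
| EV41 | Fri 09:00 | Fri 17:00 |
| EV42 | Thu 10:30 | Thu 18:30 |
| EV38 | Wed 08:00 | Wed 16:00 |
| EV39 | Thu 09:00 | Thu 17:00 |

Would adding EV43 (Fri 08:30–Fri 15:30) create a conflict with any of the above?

EV38: ends Wed 16:00 at or before EV43 starts Fri 08:30 → clear.
EV40: ends Wed 20:30 at or before EV43 starts Fri 08:30 → clear.
EV39: ends Thu 17:00 at or before EV43 starts Fri 08:30 → clear.
EV42: ends Thu 18:30 at or before EV43 starts Fri 08:30 → clear.
EV41: starts Fri 09:00 before EV43 ends Fri 15:30, and ends Fri 17:00 after EV43 starts Fri 08:30 → overlap.
EV43 overlaps EV41.

Yes — it overlaps EV41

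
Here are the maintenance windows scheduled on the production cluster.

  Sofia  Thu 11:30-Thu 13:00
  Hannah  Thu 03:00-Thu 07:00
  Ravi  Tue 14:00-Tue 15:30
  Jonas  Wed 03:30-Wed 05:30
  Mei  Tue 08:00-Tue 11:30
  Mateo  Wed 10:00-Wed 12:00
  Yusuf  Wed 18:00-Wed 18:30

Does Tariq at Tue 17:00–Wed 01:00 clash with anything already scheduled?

Mei: ends Tue 11:30 at or before Tariq starts Tue 17:00 → clear.
Ravi: ends Tue 15:30 at or before Tariq starts Tue 17:00 → clear.
Jonas: starts Wed 03:30 at or after Tariq ends Wed 01:00 → clear.
Mateo: starts Wed 10:00 at or after Tariq ends Wed 01:00 → clear.
Yusuf: starts Wed 18:00 at or after Tariq ends Wed 01:00 → clear.
Hannah: starts Thu 03:00 at or after Tariq ends Wed 01:00 → clear.
Sofia: starts Thu 11:30 at or after Tariq ends Wed 01:00 → clear.

No — it doesn't clash with anything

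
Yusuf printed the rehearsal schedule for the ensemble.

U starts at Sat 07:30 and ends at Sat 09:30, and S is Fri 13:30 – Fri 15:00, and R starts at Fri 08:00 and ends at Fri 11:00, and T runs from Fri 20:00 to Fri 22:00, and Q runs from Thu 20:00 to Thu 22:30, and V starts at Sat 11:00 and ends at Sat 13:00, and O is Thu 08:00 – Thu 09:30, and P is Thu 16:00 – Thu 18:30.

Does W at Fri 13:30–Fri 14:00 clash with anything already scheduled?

Yes — it overlaps S

O: ends Thu 09:30 at or before W starts Fri 13:30 → clear.
P: ends Thu 18:30 at or before W starts Fri 13:30 → clear.
Q: ends Thu 22:30 at or before W starts Fri 13:30 → clear.
R: ends Fri 11:00 at or before W starts Fri 13:30 → clear.
S: starts Fri 13:30 before W ends Fri 14:00, and ends Fri 15:00 after W starts Fri 13:30 → overlap.
T: starts Fri 20:00 at or after W ends Fri 14:00 → clear.
U: starts Sat 07:30 at or after W ends Fri 14:00 → clear.
V: starts Sat 11:00 at or after W ends Fri 14:00 → clear.
W overlaps S.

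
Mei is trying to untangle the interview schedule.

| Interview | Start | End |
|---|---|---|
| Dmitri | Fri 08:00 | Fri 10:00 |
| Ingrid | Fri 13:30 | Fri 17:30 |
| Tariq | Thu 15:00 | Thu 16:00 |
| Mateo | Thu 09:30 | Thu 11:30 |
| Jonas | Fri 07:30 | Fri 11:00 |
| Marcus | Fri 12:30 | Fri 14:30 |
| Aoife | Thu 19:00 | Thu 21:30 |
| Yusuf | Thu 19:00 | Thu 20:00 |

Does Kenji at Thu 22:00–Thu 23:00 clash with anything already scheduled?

No — it doesn't clash with anything

Mateo: ends Thu 11:30 at or before Kenji starts Thu 22:00 → clear.
Tariq: ends Thu 16:00 at or before Kenji starts Thu 22:00 → clear.
Yusuf: ends Thu 20:00 at or before Kenji starts Thu 22:00 → clear.
Aoife: ends Thu 21:30 at or before Kenji starts Thu 22:00 → clear.
Jonas: starts Fri 07:30 at or after Kenji ends Thu 23:00 → clear.
Dmitri: starts Fri 08:00 at or after Kenji ends Thu 23:00 → clear.
Marcus: starts Fri 12:30 at or after Kenji ends Thu 23:00 → clear.
Ingrid: starts Fri 13:30 at or after Kenji ends Thu 23:00 → clear.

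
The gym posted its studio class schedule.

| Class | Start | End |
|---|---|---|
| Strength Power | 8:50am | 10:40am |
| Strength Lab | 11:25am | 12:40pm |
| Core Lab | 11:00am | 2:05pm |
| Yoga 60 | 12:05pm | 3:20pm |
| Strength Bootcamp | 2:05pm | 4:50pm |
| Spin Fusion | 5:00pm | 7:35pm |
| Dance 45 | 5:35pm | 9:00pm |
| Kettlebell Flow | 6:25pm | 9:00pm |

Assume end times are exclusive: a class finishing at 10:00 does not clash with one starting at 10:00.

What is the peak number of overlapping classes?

3

Walk through starts and ends in time order (an end at T is processed before a start at T):
8:50am start Strength Power → 1
10:40am end Strength Power → 0
11:00am start Core Lab → 1
11:25am start Strength Lab → 2
12:05pm start Yoga 60 → 3
12:40pm end Strength Lab → 2
2:05pm end Core Lab → 1
2:05pm start Strength Bootcamp → 2
3:20pm end Yoga 60 → 1
4:50pm end Strength Bootcamp → 0
5:00pm start Spin Fusion → 1
5:35pm start Dance 45 → 2
6:25pm start Kettlebell Flow → 3
7:35pm end Spin Fusion → 2
9:00pm end Dance 45 → 1
9:00pm end Kettlebell Flow → 0
Peak is 3, at 12:05pm (Core Lab, Strength Lab, Yoga 60).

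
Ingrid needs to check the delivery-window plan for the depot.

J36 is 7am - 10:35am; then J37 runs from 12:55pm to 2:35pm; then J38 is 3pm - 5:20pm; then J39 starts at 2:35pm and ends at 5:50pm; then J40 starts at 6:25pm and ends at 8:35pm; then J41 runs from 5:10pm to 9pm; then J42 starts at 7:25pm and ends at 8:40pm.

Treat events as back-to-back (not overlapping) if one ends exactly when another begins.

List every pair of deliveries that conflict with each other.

J38 & J39, J38 & J41, J39 & J41, J40 & J41, J40 & J42, J41 & J42

Two intervals overlap when each starts before the other ends.
Sorted by start: J36, J37, J39, J38, J41, J40, J42.
J37 starts after J36 ends; J36 is clear from here.
J39 starts exactly when J37 ends (back-to-back, no overlap); J37 is clear from here.
J38 starts before J39 ends → J39 and J38 overlap.
J41 starts before J39 ends → J39 and J41 overlap.
J40 starts after J39 ends; J39 is clear from here.
J41 starts before J38 ends → J38 and J41 overlap.
J40 starts after J38 ends; J38 is clear from here.
J40 starts before J41 ends → J41 and J40 overlap.
J42 starts before J41 ends → J41 and J42 overlap.
J42 starts before J40 ends → J40 and J42 overlap.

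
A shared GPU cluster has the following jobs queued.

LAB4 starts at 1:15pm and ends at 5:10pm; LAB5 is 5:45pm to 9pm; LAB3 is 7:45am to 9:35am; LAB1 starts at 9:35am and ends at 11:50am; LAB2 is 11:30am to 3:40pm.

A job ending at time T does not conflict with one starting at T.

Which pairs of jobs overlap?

LAB1 & LAB2, LAB2 & LAB4

Two intervals overlap when each starts before the other ends.
Sorted by start: LAB3, LAB1, LAB2, LAB4, LAB5.
LAB1 starts exactly when LAB3 ends (back-to-back, no overlap), so LAB3 has no further overlaps.
LAB2 starts before LAB1 ends → LAB1 and LAB2 overlap.
LAB4 starts after LAB1 ends, so LAB1 has no further overlaps.
LAB4 starts before LAB2 ends → LAB2 and LAB4 overlap.
LAB5 starts after LAB2 ends.
LAB5 starts after LAB4 ends.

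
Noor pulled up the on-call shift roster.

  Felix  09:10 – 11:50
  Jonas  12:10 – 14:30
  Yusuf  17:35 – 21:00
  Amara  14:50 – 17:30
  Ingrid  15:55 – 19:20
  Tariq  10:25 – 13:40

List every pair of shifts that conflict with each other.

Check each pair: they overlap iff neither finishes before the other starts.
Sorted by start: Felix, Tariq, Jonas, Amara, Ingrid, Yusuf.
Tariq starts before Felix ends → Felix and Tariq overlap.
Jonas starts after Felix ends, so Felix has no further overlaps.
Jonas starts before Tariq ends → Tariq and Jonas overlap.
Amara starts after Tariq ends, so Tariq has no further overlaps.
Amara starts after Jonas ends, so Jonas has no further overlaps.
Ingrid starts before Amara ends → Amara and Ingrid overlap.
Yusuf starts after Amara ends.
Yusuf starts before Ingrid ends → Ingrid and Yusuf overlap.

Amara & Ingrid, Felix & Tariq, Ingrid & Yusuf, Jonas & Tariq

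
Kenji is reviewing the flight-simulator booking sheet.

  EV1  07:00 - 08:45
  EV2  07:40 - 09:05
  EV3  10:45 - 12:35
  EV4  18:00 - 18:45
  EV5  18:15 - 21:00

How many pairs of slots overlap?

2

Two intervals overlap when each starts before the other ends.
Sorted by start: EV1, EV2, EV3, EV4, EV5.
EV2 starts before EV1 ends → EV1 and EV2 overlap.
EV3 starts after EV1 ends, so nothing later overlaps EV1 either.
EV3 starts after EV2 ends, so nothing later overlaps EV2 either.
EV4 starts after EV3 ends, so nothing later overlaps EV3 either.
EV5 starts before EV4 ends → EV4 and EV5 overlap.
Overlapping pairs: EV1 & EV2, EV4 & EV5 — 2 in total.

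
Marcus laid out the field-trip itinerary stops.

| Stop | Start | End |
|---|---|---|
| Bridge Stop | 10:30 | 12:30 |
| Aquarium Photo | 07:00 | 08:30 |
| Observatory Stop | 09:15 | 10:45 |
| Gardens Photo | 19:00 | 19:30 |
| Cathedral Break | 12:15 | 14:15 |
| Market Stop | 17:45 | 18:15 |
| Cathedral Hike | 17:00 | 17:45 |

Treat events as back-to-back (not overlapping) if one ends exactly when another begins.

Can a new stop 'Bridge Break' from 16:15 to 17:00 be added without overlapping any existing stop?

Aquarium Photo: ends 08:30 at or before Bridge Break starts 16:15 → clear.
Observatory Stop: ends 10:45 at or before Bridge Break starts 16:15 → clear.
Bridge Stop: ends 12:30 at or before Bridge Break starts 16:15 → clear.
Cathedral Break: ends 14:15 at or before Bridge Break starts 16:15 → clear.
Cathedral Hike: starts 17:00 at or after Bridge Break ends 17:00 → clear.
Market Stop: starts 17:45 at or after Bridge Break ends 17:00 → clear.
Gardens Photo: starts 19:00 at or after Bridge Break ends 17:00 → clear.

Yes — the slot is free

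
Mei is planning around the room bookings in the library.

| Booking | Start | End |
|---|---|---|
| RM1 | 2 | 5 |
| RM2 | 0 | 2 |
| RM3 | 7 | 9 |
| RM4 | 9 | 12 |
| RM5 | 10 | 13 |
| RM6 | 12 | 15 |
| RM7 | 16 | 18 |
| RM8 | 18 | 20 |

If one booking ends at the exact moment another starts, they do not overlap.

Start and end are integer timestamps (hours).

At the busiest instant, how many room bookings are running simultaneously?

2

Sweep the timeline, counting +1 at each start and −1 at each end (ends before starts at a tie):
0 start RM2 → 1
2 end RM2 → 0
2 start RM1 → 1
5 end RM1 → 0
7 start RM3 → 1
9 end RM3 → 0
9 start RM4 → 1
10 start RM5 → 2
12 end RM4 → 1
12 start RM6 → 2
13 end RM5 → 1
15 end RM6 → 0
16 start RM7 → 1
18 end RM7 → 0
18 start RM8 → 1
20 end RM8 → 0
Peak is 2, at 10 (RM4, RM5).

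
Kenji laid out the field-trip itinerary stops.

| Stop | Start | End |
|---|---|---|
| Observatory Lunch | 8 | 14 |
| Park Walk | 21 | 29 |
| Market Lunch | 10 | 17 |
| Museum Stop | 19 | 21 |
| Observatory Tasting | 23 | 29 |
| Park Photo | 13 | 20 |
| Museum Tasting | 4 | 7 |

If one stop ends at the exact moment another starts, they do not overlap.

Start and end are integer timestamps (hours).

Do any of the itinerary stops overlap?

Yes

Two intervals overlap when each starts before the other ends.
Sorted by start: Museum Tasting, Observatory Lunch, Market Lunch, Park Photo, Museum Stop, Park Walk, Observatory Tasting.
Observatory Lunch starts after Museum Tasting ends — done with Museum Tasting.
Market Lunch starts before Observatory Lunch ends → Observatory Lunch and Market Lunch overlap.
That's a conflict, so the schedule is not conflict-free.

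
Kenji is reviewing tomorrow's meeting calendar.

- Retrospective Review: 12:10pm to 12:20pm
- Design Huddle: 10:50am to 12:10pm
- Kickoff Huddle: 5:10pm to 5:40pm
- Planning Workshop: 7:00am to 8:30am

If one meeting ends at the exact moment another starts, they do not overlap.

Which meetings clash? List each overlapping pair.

none

Sorted by start: Planning Workshop, Design Huddle, Retrospective Review, Kickoff Huddle.
Design Huddle starts after Planning Workshop ends, so nothing later overlaps Planning Workshop either.
Retrospective Review starts exactly when Design Huddle ends (back-to-back, no overlap), so nothing later overlaps Design Huddle either.
Kickoff Huddle starts after Retrospective Review ends.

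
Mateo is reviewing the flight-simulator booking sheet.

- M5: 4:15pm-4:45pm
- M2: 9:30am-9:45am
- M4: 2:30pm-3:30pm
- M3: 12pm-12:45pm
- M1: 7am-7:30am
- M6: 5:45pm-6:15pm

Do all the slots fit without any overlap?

Two intervals overlap when each starts before the other ends.
Sorted by start: M1, M2, M3, M4, M5, M6.
M2 starts after M1 ends — done with M1.
M3 starts after M2 ends — done with M2.
M4 starts after M3 ends — done with M3.
M5 starts after M4 ends — done with M4.
M6 starts after M5 ends.
Every pair is clear; the schedule has no overlaps.

Yes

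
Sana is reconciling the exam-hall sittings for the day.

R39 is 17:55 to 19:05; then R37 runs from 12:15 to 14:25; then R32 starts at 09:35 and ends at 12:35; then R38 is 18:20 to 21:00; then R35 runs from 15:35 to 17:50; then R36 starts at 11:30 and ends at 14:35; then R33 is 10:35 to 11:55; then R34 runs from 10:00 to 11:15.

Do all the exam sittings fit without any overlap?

No

Check each pair: they overlap iff neither finishes before the other starts.
Sorted by start: R32, R34, R33, R36, R37, R35, R39, R38.
R34 starts before R32 ends → R32 and R34 overlap.
That's a conflict, so the schedule is not conflict-free.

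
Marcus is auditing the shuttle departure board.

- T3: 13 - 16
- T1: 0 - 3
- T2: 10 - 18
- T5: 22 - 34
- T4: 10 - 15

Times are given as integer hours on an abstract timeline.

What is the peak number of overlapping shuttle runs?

Walk through starts and ends in time order (an end at T is processed before a start at T):
0 start T1 → 1
3 end T1 → 0
10 start T2 → 1
10 start T4 → 2
13 start T3 → 3
15 end T4 → 2
16 end T3 → 1
18 end T2 → 0
22 start T5 → 1
34 end T5 → 0
Peak is 3, at 13 (T2, T3, T4).

3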